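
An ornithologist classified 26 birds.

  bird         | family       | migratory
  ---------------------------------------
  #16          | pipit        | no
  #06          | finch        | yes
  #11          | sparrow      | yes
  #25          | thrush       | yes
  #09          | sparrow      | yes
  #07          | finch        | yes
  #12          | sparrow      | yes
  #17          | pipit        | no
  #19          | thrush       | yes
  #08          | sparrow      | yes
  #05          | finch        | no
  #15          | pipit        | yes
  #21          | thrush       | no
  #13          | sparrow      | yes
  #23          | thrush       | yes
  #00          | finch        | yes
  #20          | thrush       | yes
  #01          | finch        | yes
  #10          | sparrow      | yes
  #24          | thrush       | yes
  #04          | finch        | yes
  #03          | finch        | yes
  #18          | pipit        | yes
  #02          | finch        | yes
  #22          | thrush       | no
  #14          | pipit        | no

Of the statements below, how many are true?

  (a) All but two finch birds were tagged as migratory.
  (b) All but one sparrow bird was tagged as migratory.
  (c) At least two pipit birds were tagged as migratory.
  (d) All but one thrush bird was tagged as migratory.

1

(a) finch: |A| = 8, |A ∩ B| = 7; needs |A ∖ B| = 2 — false.
(b) sparrow: |A| = 6, |A ∩ B| = 6; needs |A ∖ B| = 1 — false.
(c) pipit: |A| = 5, |A ∩ B| = 2; needs |A ∩ B| ≥ 2 — true.
(d) thrush: |A| = 7, |A ∩ B| = 5; needs |A ∖ B| = 1 — false.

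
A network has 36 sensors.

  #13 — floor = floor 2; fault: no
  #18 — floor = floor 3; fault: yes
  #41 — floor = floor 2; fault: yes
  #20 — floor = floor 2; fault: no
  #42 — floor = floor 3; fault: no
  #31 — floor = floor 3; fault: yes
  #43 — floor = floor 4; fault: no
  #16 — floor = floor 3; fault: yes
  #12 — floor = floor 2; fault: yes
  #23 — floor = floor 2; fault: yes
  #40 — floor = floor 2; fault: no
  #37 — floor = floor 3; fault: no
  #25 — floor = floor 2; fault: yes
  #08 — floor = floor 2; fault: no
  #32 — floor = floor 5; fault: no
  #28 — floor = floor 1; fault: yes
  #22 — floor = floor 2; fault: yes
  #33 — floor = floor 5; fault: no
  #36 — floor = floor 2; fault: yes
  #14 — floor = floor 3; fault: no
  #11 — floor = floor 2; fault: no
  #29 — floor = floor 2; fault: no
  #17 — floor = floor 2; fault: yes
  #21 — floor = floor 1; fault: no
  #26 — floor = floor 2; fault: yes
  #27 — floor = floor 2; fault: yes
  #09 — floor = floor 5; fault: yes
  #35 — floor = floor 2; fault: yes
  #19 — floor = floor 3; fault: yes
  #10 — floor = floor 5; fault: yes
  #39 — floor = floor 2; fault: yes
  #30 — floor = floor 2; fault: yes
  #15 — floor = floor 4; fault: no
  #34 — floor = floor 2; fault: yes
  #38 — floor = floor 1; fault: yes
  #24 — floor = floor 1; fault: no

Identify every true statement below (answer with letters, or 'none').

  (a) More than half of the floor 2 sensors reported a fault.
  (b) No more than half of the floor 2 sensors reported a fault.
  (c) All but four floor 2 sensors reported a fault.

|A| = 19, |A ∩ B| = 13, |A ∖ B| = 6.
(a) |A ∩ B| > |A ∖ B|: holds.
(b) |A ∩ B| ≤ |A ∖ B|: fails.
(c) |A ∖ B| = 4: fails.

(a)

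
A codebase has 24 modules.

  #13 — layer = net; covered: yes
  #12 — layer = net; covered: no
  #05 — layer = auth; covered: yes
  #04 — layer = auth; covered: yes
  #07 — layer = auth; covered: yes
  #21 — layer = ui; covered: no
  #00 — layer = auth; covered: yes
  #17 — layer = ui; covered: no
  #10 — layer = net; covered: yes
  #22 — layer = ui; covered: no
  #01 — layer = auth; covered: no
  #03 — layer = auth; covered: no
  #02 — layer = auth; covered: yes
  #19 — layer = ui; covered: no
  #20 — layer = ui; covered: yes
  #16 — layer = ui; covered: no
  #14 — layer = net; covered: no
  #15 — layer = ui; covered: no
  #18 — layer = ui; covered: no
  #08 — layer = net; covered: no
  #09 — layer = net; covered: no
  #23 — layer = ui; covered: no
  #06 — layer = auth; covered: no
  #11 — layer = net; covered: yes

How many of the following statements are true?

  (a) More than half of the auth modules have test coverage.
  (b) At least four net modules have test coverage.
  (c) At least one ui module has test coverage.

2

(a) auth: |A| = 8, |A ∩ B| = 5; needs |A ∩ B| > |A ∖ B| — true.
(b) net: |A| = 7, |A ∩ B| = 3; needs |A ∩ B| ≥ 4 — false.
(c) ui: |A| = 9, |A ∩ B| = 1; needs A ∩ B ≠ ∅ (|A ∩ B| ≥ 1) — true.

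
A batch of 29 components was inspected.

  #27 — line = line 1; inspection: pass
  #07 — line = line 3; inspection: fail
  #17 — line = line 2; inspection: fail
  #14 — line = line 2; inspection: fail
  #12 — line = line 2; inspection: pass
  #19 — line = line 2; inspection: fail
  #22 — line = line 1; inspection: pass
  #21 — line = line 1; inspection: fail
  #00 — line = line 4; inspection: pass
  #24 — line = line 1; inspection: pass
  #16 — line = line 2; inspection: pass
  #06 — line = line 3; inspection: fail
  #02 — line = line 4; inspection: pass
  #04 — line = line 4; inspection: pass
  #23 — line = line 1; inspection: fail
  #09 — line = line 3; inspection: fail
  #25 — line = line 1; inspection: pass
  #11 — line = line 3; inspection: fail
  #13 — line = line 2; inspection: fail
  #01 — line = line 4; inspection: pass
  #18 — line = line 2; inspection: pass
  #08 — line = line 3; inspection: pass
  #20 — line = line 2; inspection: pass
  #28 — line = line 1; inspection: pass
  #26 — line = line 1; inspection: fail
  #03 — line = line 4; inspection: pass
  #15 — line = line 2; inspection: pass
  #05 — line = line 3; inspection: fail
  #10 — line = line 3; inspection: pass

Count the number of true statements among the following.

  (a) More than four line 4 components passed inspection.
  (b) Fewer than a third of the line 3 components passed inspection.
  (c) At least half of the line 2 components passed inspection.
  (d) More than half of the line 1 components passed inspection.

(a) line 4: |A| = 5, |A ∩ B| = 5; needs |A ∩ B| > 4 — true.
(b) line 3: |A| = 7, |A ∩ B| = 2; needs |A ∩ B| / |A| < 1/3 — true.
(c) line 2: |A| = 9, |A ∩ B| = 5; needs |A ∩ B| ≥ |A ∖ B| — true.
(d) line 1: |A| = 8, |A ∩ B| = 5; needs |A ∩ B| > |A ∖ B| — true.

4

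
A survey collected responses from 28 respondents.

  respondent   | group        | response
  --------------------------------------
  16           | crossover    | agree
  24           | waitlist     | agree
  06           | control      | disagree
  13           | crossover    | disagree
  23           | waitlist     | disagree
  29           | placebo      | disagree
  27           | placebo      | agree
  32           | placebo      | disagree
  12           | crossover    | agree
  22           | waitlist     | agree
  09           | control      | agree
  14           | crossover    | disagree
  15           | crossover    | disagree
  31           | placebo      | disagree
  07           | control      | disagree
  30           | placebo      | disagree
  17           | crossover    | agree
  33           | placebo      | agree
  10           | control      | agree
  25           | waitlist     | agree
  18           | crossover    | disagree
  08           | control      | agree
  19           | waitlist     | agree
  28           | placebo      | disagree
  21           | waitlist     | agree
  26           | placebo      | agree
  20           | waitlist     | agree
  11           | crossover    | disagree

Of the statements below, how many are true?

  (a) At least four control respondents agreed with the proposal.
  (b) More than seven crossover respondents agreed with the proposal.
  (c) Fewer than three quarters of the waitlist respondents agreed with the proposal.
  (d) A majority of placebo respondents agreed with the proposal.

0

(a) control: |A| = 5, |A ∩ B| = 3; needs |A ∩ B| ≥ 4 — false.
(b) crossover: |A| = 8, |A ∩ B| = 3; needs |A ∩ B| > 7 — false.
(c) waitlist: |A| = 7, |A ∩ B| = 6; needs |A ∩ B| / |A| < 3/4 — false.
(d) placebo: |A| = 8, |A ∩ B| = 3; needs |A ∩ B| > |A ∖ B| — false.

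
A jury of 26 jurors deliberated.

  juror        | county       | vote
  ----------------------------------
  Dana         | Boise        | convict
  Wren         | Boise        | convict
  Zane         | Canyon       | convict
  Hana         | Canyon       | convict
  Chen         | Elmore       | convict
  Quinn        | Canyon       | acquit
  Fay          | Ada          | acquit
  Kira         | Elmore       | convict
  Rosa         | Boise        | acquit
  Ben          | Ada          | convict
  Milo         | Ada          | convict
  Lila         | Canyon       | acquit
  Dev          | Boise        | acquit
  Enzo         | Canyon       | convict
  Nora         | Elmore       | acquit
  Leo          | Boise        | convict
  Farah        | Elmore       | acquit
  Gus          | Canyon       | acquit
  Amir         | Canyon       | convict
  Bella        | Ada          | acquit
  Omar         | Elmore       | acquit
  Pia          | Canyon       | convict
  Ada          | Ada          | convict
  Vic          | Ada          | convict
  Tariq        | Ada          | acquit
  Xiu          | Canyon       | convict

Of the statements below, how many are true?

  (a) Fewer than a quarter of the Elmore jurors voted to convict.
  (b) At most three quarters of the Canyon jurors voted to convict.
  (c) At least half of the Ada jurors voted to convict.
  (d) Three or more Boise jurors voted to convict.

3

(a) Elmore: |A| = 5, |A ∩ B| = 2; needs |A ∩ B| / |A| < 1/4 — false.
(b) Canyon: |A| = 9, |A ∩ B| = 6; needs |A ∩ B| / |A| ≤ 3/4 — true.
(c) Ada: |A| = 7, |A ∩ B| = 4; needs |A ∩ B| ≥ |A ∖ B| — true.
(d) Boise: |A| = 5, |A ∩ B| = 3; needs |A ∩ B| ≥ 3 — true.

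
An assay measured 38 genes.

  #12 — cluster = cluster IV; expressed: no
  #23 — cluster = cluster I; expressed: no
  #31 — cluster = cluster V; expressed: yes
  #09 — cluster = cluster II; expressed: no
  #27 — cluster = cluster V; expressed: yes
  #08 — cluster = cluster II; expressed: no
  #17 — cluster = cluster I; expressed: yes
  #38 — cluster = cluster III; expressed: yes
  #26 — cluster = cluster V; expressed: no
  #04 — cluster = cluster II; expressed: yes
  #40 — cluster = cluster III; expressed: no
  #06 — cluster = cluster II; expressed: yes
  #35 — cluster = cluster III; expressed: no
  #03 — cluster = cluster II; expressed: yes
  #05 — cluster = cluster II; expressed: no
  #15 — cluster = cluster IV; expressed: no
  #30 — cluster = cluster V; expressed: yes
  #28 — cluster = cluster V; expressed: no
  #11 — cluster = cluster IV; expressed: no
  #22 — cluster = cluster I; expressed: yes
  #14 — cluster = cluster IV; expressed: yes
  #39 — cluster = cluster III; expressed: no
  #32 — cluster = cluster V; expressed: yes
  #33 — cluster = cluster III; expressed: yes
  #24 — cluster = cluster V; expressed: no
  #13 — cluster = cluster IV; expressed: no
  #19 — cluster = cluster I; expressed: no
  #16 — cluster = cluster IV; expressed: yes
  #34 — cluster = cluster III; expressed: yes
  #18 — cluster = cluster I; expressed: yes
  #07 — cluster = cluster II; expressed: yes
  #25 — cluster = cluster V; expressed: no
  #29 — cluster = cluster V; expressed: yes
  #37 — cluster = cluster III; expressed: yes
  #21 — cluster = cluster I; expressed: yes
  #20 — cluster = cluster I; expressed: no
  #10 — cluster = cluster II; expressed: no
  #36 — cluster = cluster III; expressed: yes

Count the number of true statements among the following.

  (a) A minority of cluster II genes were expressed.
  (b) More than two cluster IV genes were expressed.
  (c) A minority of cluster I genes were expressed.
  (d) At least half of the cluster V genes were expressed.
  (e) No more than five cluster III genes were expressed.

2

(a) cluster II: |A| = 8, |A ∩ B| = 4; needs |A ∩ B| < |A ∖ B| — false.
(b) cluster IV: |A| = 6, |A ∩ B| = 2; needs |A ∩ B| > 2 — false.
(c) cluster I: |A| = 7, |A ∩ B| = 4; needs |A ∩ B| < |A ∖ B| — false.
(d) cluster V: |A| = 9, |A ∩ B| = 5; needs |A ∩ B| ≥ |A ∖ B| — true.
(e) cluster III: |A| = 8, |A ∩ B| = 5; needs |A ∩ B| ≤ 5 — true.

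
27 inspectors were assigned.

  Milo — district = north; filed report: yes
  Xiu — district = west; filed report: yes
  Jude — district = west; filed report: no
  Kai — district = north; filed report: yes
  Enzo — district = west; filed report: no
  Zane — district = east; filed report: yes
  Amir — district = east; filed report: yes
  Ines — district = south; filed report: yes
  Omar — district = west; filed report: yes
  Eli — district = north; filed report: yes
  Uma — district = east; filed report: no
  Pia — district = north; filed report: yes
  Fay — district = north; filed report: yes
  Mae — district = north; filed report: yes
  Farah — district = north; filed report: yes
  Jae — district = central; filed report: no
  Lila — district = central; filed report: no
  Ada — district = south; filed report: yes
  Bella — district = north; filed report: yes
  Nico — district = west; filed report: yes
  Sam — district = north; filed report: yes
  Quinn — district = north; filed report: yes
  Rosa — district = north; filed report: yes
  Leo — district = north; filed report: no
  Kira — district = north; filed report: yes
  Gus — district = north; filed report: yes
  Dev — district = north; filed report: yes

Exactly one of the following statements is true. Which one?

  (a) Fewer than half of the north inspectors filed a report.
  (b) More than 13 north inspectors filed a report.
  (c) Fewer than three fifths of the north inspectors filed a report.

(b)

|A| = 15, |A ∩ B| = 14, |A ∖ B| = 1.
(a) requires |A ∩ B| < |A ∖ B|: false.
(b) requires |A ∩ B| > 13: true.
(c) requires |A ∩ B| / |A| < 3/5: false.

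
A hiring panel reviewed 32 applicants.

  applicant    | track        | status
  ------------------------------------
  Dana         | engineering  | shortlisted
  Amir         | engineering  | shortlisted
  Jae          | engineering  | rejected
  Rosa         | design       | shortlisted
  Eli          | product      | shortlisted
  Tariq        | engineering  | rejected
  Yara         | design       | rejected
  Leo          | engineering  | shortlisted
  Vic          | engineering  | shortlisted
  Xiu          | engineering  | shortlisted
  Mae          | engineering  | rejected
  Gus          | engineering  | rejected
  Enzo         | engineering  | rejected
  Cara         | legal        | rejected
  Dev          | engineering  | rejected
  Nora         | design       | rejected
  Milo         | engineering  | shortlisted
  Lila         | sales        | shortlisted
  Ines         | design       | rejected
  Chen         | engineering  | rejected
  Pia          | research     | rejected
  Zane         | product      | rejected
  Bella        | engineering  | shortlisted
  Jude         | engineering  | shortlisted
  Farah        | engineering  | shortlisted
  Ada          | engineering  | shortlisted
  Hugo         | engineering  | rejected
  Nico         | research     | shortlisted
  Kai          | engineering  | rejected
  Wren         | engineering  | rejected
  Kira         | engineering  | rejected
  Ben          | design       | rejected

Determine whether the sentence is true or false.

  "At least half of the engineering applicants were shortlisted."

'At least half of the engineering applicants were shortlisted' holds iff |A ∩ B| ≥ |A ∖ B|.
|A| = 21, |A ∩ B| = 10, |A ∖ B| = 11.
10 < 11, so the statement is false.

False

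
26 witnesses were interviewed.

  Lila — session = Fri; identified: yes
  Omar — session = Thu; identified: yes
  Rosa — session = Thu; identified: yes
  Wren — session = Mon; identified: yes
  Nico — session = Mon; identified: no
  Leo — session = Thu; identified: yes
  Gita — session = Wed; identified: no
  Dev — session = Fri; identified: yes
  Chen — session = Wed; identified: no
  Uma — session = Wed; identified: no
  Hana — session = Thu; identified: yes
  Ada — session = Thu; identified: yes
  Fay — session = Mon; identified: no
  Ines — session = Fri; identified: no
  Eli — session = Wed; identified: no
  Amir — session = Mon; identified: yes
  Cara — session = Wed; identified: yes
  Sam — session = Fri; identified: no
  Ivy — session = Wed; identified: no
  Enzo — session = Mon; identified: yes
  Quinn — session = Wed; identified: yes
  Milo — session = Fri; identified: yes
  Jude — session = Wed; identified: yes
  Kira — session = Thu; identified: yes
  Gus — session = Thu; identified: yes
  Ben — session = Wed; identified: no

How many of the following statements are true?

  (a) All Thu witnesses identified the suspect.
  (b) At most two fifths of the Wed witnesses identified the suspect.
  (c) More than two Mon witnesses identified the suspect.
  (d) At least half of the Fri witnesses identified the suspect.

(a) Thu: |A| = 7, |A ∩ B| = 7; needs A ⊆ B, i.e. every element of A is in B (|A ∖ B| = 0) — true.
(b) Wed: |A| = 9, |A ∩ B| = 3; needs |A ∩ B| / |A| ≤ 2/5 — true.
(c) Mon: |A| = 5, |A ∩ B| = 3; needs |A ∩ B| > 2 — true.
(d) Fri: |A| = 5, |A ∩ B| = 3; needs |A ∩ B| ≥ |A ∖ B| — true.

4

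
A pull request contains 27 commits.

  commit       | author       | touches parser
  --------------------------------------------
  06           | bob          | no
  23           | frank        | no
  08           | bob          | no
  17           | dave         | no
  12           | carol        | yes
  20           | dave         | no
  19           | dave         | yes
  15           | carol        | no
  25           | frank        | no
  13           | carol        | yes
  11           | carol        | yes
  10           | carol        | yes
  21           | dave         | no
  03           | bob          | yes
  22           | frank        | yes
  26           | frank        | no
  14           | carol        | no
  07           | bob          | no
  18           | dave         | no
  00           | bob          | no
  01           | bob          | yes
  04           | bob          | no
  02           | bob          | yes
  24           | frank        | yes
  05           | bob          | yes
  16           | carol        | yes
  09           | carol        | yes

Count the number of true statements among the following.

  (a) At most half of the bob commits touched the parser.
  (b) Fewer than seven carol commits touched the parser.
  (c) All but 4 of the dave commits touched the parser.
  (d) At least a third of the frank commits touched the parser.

(a) bob: |A| = 9, |A ∩ B| = 4; needs |A ∩ B| ≤ |A ∖ B| — true.
(b) carol: |A| = 8, |A ∩ B| = 6; needs |A ∩ B| < 7 — true.
(c) dave: |A| = 5, |A ∩ B| = 1; needs |A ∖ B| = 4 — true.
(d) frank: |A| = 5, |A ∩ B| = 2; needs |A ∩ B| / |A| ≥ 1/3 — true.

4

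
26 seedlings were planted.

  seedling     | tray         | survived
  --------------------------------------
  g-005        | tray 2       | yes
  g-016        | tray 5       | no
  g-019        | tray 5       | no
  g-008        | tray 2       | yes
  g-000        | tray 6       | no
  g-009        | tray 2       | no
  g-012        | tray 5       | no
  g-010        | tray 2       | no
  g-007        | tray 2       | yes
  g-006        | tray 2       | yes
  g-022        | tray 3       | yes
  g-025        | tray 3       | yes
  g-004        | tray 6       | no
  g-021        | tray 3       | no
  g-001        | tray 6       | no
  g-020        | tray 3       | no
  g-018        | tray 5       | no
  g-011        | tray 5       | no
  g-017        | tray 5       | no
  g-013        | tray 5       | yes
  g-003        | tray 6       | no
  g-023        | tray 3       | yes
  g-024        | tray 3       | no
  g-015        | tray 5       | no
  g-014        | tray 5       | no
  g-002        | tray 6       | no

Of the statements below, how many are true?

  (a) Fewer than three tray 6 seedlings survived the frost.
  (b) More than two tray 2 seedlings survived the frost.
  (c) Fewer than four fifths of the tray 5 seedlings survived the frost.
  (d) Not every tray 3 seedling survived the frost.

(a) tray 6: |A| = 5, |A ∩ B| = 0; needs |A ∩ B| < 3 — true.
(b) tray 2: |A| = 6, |A ∩ B| = 4; needs |A ∩ B| > 2 — true.
(c) tray 5: |A| = 9, |A ∩ B| = 1; needs |A ∩ B| / |A| < 4/5 — true.
(d) tray 3: |A| = 6, |A ∩ B| = 3; needs A ⊄ B (|A ∖ B| ≥ 1) — true.

4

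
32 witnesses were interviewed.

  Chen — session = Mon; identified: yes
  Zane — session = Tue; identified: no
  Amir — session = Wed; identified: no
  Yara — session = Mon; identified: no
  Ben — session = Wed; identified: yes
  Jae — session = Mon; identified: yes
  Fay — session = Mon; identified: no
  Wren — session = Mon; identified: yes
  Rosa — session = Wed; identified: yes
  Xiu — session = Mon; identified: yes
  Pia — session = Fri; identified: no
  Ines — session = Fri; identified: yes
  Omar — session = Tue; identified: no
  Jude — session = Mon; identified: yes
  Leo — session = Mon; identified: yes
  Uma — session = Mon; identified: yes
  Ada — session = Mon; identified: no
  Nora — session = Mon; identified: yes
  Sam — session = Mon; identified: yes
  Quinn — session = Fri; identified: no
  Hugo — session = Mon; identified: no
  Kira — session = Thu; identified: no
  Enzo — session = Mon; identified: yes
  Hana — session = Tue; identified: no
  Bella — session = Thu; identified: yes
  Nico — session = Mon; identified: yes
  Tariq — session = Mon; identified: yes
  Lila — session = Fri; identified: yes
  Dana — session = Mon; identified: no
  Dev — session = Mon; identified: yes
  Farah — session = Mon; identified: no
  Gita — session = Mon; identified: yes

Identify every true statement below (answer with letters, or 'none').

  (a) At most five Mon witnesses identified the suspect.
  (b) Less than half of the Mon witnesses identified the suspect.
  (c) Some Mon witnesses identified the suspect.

(c)

|A| = 20, |A ∩ B| = 14, |A ∖ B| = 6.
(a) |A ∩ B| ≤ 5: fails.
(b) |A ∩ B| < |A ∖ B|: fails.
(c) A ∩ B ≠ ∅ (|A ∩ B| ≥ 1): holds.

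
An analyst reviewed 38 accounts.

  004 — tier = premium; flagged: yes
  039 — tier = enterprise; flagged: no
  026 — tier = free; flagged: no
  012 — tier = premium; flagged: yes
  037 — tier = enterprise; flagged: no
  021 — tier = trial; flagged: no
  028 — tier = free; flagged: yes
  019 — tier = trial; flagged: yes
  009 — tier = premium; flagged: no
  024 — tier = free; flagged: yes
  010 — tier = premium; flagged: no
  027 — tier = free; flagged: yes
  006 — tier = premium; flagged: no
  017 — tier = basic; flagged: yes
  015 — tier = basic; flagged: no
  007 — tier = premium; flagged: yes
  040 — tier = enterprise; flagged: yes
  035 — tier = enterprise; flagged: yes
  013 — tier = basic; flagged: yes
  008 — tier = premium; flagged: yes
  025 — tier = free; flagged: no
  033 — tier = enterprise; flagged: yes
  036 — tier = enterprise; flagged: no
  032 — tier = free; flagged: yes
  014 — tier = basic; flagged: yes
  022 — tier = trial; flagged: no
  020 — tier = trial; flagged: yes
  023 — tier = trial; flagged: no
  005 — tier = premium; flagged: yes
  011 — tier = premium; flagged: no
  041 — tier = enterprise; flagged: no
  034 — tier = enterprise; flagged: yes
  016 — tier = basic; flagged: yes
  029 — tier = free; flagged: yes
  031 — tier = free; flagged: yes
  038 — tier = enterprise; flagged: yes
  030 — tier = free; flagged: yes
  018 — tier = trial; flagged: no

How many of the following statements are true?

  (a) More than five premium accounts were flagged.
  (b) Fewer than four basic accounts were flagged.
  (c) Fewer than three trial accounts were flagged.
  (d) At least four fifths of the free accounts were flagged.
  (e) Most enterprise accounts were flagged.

(a) premium: |A| = 9, |A ∩ B| = 5; needs |A ∩ B| > 5 — false.
(b) basic: |A| = 5, |A ∩ B| = 4; needs |A ∩ B| < 4 — false.
(c) trial: |A| = 6, |A ∩ B| = 2; needs |A ∩ B| < 3 — true.
(d) free: |A| = 9, |A ∩ B| = 7; needs |A ∩ B| / |A| ≥ 4/5 — false.
(e) enterprise: |A| = 9, |A ∩ B| = 5; needs |A ∩ B| > |A ∖ B| — true.

2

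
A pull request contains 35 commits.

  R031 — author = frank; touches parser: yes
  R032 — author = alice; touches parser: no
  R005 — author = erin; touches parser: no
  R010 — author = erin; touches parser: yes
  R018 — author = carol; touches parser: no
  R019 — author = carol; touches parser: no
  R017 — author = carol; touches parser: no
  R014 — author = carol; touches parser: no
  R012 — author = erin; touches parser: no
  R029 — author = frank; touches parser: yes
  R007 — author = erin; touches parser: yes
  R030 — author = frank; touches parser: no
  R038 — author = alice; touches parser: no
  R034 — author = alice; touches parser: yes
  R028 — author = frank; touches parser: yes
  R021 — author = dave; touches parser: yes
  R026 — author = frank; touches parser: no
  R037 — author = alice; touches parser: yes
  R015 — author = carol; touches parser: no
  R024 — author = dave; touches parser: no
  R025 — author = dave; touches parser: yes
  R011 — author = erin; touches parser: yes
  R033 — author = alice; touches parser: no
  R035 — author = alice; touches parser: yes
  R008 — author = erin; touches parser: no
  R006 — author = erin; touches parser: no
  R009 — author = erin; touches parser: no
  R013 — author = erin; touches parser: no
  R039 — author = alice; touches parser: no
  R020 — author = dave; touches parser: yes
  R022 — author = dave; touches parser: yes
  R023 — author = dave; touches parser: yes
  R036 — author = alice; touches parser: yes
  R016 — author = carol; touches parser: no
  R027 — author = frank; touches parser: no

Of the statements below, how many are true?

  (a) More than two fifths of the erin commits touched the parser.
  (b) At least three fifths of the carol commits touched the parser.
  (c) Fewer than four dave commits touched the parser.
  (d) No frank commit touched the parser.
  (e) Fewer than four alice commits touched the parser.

(a) erin: |A| = 9, |A ∩ B| = 3; needs |A ∩ B| / |A| > 2/5 — false.
(b) carol: |A| = 6, |A ∩ B| = 0; needs |A ∩ B| / |A| ≥ 3/5 — false.
(c) dave: |A| = 6, |A ∩ B| = 5; needs |A ∩ B| < 4 — false.
(d) frank: |A| = 6, |A ∩ B| = 3; needs A ∩ B = ∅ (|A ∩ B| = 0) — false.
(e) alice: |A| = 8, |A ∩ B| = 4; needs |A ∩ B| < 4 — false.

0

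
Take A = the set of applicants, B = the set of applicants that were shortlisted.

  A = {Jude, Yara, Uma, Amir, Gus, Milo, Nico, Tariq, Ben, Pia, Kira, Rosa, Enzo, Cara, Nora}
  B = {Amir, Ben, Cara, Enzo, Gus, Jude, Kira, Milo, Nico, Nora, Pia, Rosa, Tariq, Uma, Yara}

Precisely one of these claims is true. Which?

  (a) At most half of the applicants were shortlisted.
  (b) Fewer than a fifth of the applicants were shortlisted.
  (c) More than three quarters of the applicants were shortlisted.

|A| = 15, |A ∩ B| = 15, |A ∖ B| = 0.
(a) requires |A ∩ B| ≤ |A ∖ B|: false.
(b) requires |A ∩ B| / |A| < 1/5: false.
(c) requires |A ∩ B| / |A| > 3/4: true.

(c)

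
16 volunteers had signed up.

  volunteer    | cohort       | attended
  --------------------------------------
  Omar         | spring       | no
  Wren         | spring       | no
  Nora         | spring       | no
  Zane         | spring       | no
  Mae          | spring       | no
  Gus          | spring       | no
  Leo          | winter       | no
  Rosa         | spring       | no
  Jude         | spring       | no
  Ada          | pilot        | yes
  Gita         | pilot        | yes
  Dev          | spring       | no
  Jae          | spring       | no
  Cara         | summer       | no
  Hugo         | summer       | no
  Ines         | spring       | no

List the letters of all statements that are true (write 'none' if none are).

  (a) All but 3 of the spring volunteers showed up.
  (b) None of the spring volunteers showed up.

(b)

|A| = 11, |A ∩ B| = 0, |A ∖ B| = 11.
(a) |A ∖ B| = 3: fails.
(b) A ∩ B = ∅ (|A ∩ B| = 0): holds.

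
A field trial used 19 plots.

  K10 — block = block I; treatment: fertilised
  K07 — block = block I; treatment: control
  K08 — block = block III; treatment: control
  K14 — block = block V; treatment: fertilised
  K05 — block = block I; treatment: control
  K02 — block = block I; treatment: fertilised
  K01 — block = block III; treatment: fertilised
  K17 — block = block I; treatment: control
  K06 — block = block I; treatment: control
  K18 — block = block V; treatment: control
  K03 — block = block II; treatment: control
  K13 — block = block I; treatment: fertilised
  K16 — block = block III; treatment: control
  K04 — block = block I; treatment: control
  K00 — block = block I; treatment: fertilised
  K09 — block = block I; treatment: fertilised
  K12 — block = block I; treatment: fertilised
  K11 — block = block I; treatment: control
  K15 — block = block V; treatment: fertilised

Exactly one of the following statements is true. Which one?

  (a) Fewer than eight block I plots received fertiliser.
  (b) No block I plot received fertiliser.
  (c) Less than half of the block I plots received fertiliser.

|A| = 12, |A ∩ B| = 6, |A ∖ B| = 6.
(a) requires |A ∩ B| < 8: true.
(b) requires A ∩ B = ∅ (|A ∩ B| = 0): false.
(c) requires |A ∩ B| < |A ∖ B|: false.

(a)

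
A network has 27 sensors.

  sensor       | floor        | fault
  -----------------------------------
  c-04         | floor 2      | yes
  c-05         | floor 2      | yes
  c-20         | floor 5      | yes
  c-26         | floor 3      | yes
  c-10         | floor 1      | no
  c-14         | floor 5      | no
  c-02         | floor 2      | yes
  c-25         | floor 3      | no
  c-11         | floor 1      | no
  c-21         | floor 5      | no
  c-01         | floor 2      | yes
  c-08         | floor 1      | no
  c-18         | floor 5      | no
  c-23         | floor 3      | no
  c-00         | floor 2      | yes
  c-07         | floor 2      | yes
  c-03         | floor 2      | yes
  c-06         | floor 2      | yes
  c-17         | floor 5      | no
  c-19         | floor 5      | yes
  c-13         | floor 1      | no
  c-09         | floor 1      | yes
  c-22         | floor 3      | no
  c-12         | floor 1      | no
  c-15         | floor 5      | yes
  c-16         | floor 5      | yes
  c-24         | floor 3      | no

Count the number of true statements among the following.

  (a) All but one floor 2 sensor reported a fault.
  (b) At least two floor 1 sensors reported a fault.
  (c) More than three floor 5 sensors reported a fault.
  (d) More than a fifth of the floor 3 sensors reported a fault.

(a) floor 2: |A| = 8, |A ∩ B| = 8; needs |A ∖ B| = 1 — false.
(b) floor 1: |A| = 6, |A ∩ B| = 1; needs |A ∩ B| ≥ 2 — false.
(c) floor 5: |A| = 8, |A ∩ B| = 4; needs |A ∩ B| > 3 — true.
(d) floor 3: |A| = 5, |A ∩ B| = 1; needs |A ∩ B| / |A| > 1/5 — false.

1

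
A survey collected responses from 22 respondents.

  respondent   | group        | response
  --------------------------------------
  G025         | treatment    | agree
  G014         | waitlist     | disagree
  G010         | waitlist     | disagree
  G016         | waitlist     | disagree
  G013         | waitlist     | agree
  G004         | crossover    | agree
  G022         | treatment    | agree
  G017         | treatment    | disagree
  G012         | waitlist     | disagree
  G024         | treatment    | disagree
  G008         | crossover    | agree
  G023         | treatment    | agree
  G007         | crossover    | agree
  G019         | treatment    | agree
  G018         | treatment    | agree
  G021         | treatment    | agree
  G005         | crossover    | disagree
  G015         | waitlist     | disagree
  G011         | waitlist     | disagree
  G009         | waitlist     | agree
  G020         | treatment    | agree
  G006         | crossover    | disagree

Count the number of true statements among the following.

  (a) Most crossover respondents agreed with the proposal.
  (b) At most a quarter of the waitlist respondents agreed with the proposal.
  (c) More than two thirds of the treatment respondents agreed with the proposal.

3

(a) crossover: |A| = 5, |A ∩ B| = 3; needs |A ∩ B| > |A ∖ B| — true.
(b) waitlist: |A| = 8, |A ∩ B| = 2; needs |A ∩ B| / |A| ≤ 1/4 — true.
(c) treatment: |A| = 9, |A ∩ B| = 7; needs |A ∩ B| / |A| > 2/3 — true.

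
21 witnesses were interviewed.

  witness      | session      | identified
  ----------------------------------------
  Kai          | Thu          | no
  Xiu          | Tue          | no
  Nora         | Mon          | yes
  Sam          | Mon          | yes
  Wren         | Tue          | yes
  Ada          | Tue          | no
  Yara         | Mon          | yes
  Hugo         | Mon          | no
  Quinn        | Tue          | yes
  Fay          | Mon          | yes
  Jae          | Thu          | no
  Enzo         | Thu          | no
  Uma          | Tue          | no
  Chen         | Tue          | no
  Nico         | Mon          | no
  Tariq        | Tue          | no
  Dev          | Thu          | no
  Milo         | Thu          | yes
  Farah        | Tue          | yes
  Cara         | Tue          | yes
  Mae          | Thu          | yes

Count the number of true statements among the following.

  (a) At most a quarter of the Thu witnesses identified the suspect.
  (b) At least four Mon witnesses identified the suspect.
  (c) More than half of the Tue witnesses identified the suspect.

1

(a) Thu: |A| = 6, |A ∩ B| = 2; needs |A ∩ B| / |A| ≤ 1/4 — false.
(b) Mon: |A| = 6, |A ∩ B| = 4; needs |A ∩ B| ≥ 4 — true.
(c) Tue: |A| = 9, |A ∩ B| = 4; needs |A ∩ B| > |A ∖ B| — false.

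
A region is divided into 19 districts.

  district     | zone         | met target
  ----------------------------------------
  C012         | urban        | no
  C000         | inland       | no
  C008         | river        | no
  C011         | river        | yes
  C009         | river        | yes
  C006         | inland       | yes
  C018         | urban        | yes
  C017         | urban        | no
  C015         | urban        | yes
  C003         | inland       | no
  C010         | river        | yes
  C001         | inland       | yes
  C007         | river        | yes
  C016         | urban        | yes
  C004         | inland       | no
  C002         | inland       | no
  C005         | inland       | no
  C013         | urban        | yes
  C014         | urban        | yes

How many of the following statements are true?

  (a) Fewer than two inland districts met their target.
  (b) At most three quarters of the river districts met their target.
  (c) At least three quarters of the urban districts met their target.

(a) inland: |A| = 7, |A ∩ B| = 2; needs |A ∩ B| < 2 — false.
(b) river: |A| = 5, |A ∩ B| = 4; needs |A ∩ B| / |A| ≤ 3/4 — false.
(c) urban: |A| = 7, |A ∩ B| = 5; needs |A ∩ B| / |A| ≥ 3/4 — false.

0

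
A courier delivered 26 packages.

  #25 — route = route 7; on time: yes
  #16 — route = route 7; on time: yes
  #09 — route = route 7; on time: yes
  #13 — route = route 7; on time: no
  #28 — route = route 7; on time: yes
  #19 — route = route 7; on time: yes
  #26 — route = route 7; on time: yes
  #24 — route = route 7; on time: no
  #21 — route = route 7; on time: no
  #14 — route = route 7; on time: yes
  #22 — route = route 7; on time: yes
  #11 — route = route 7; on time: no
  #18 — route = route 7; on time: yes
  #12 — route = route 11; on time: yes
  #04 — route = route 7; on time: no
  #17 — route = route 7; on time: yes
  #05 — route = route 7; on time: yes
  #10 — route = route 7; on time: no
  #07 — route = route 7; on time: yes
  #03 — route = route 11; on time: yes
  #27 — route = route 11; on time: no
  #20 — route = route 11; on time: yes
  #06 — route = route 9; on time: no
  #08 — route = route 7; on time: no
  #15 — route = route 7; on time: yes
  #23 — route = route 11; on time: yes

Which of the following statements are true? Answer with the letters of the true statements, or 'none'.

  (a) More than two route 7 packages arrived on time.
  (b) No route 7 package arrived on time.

|A| = 20, |A ∩ B| = 13, |A ∖ B| = 7.
(a) |A ∩ B| > 2: holds.
(b) A ∩ B = ∅ (|A ∩ B| = 0): fails.

(a)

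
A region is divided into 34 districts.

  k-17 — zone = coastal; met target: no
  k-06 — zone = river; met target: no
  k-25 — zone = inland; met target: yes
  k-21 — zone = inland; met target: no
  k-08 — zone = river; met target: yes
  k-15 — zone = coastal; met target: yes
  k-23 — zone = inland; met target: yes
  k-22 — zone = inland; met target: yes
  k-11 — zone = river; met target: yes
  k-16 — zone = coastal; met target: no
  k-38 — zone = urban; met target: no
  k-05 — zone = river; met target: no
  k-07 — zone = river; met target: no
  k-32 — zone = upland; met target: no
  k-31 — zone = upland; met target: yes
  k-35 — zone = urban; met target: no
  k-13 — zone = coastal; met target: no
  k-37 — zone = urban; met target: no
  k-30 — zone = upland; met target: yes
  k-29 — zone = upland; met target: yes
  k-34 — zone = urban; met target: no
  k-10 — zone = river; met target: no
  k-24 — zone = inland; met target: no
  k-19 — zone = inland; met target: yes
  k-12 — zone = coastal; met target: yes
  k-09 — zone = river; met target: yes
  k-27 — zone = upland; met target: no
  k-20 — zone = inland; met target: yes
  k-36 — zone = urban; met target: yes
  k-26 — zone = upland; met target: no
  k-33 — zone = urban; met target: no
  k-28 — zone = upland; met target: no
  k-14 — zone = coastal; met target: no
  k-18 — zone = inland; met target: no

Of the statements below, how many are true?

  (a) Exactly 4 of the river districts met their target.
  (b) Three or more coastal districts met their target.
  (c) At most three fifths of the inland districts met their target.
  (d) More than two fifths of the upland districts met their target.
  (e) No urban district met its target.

(a) river: |A| = 7, |A ∩ B| = 3; needs |A ∩ B| = 4 — false.
(b) coastal: |A| = 6, |A ∩ B| = 2; needs |A ∩ B| ≥ 3 — false.
(c) inland: |A| = 8, |A ∩ B| = 5; needs |A ∩ B| / |A| ≤ 3/5 — false.
(d) upland: |A| = 7, |A ∩ B| = 3; needs |A ∩ B| / |A| > 2/5 — true.
(e) urban: |A| = 6, |A ∩ B| = 1; needs A ∩ B = ∅ (|A ∩ B| = 0) — false.

1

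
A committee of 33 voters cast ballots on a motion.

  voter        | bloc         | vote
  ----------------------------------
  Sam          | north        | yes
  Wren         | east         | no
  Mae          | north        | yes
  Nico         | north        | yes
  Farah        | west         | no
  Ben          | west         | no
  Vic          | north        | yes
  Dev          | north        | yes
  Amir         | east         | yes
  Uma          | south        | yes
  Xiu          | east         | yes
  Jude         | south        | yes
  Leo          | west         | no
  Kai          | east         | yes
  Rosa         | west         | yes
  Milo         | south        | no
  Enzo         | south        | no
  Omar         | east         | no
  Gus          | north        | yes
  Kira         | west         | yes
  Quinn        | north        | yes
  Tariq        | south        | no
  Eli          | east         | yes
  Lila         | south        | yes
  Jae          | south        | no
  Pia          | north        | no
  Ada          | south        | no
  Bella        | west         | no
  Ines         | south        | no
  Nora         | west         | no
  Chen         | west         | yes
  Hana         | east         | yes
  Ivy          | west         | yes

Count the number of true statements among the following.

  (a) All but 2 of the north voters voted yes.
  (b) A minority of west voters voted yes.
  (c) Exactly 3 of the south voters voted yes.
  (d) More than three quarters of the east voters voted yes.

2

(a) north: |A| = 8, |A ∩ B| = 7; needs |A ∖ B| = 2 — false.
(b) west: |A| = 9, |A ∩ B| = 4; needs |A ∩ B| < |A ∖ B| — true.
(c) south: |A| = 9, |A ∩ B| = 3; needs |A ∩ B| = 3 — true.
(d) east: |A| = 7, |A ∩ B| = 5; needs |A ∩ B| / |A| > 3/4 — false.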